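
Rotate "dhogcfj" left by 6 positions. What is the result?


Input: "dhogcfj", rotate left by 6
First 6 characters: "dhogcf"
Remaining characters: "j"
Concatenate remaining + first: "j" + "dhogcf" = "jdhogcf"

jdhogcf


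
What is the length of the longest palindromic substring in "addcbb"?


Input: "addcbb"
Checking substrings for palindromes:
  [1:3] "dd" (len 2) => palindrome
  [4:6] "bb" (len 2) => palindrome
Longest palindromic substring: "dd" with length 2

2


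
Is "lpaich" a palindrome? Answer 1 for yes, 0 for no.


Input: lpaich
Reversed: hciapl
  Compare pos 0 ('l') with pos 5 ('h'): MISMATCH
  Compare pos 1 ('p') with pos 4 ('c'): MISMATCH
  Compare pos 2 ('a') with pos 3 ('i'): MISMATCH
Result: not a palindrome

0


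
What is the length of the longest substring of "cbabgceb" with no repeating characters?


Input: "cbabgceb"
Sliding window (track last position of each char):
  Position 0 ('c'): window [0,0] length 1 -- new best
  Position 1 ('b'): window [0,1] length 2 -- new best
  Position 2 ('a'): window [0,2] length 3 -- new best
  Position 3 ('b'): repeat (last at 1), move window start to 2
  Position 3 ('b'): window [2,3] length 2
  Position 4 ('g'): window [2,4] length 3
  Position 5 ('c'): window [2,5] length 4 -- new best
  Position 6 ('e'): window [2,6] length 5 -- new best
  Position 7 ('b'): repeat (last at 3), move window start to 4
  Position 7 ('b'): window [4,7] length 4
Longest substring with no repeats: "abgce" with length 5

5


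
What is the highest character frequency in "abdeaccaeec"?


Input: abdeaccaeec
Character counts:
  'a': 3
  'b': 1
  'c': 3
  'd': 1
  'e': 3
Maximum frequency: 3

3


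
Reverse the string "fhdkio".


Input: fhdkio
Reading characters right to left:
  Position 5: 'o'
  Position 4: 'i'
  Position 3: 'k'
  Position 2: 'd'
  Position 1: 'h'
  Position 0: 'f'
Reversed: oikdhf

oikdhf


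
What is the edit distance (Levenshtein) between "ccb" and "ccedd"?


Computing edit distance: "ccb" -> "ccedd"
DP table:
           c    c    e    d    d
      0    1    2    3    4    5
  c   1    0    1    2    3    4
  c   2    1    0    1    2    3
  b   3    2    1    1    2    3
Edit distance = dp[3][5] = 3

3


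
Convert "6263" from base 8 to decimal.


Input: "6263" in base 8
Positional expansion:
  Digit '6' (value 6) x 8^3 = 3072
  Digit '2' (value 2) x 8^2 = 128
  Digit '6' (value 6) x 8^1 = 48
  Digit '3' (value 3) x 8^0 = 3
Sum = 3251

3251


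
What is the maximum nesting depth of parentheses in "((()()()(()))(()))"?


Input: "((()()()(()))(()))"
Tracking depth:
  Position 0 '(': depth becomes 1
  Position 1 '(': depth becomes 2
  Position 2 '(': depth becomes 3
  Position 3 ')': depth becomes 2
  Position 4 '(': depth becomes 3
  Position 5 ')': depth becomes 2
  Position 6 '(': depth becomes 3
  Position 7 ')': depth becomes 2
  Position 8 '(': depth becomes 3
  Position 9 '(': depth becomes 4
  Position 10 ')': depth becomes 3
  Position 11 ')': depth becomes 2
  Position 12 ')': depth becomes 1
  Position 13 '(': depth becomes 2
  Position 14 '(': depth becomes 3
  Position 15 ')': depth becomes 2
  Position 16 ')': depth becomes 1
  Position 17 ')': depth becomes 0
Maximum depth reached: 4

4


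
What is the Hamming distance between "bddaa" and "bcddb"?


Comparing "bddaa" and "bcddb" position by position:
  Position 0: 'b' vs 'b' => same
  Position 1: 'd' vs 'c' => differ
  Position 2: 'd' vs 'd' => same
  Position 3: 'a' vs 'd' => differ
  Position 4: 'a' vs 'b' => differ
Total differences (Hamming distance): 3

3


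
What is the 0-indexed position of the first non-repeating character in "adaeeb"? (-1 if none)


Input: adaeeb
Character frequencies:
  'a': 2
  'b': 1
  'd': 1
  'e': 2
Scanning left to right for freq == 1:
  Position 0 ('a'): freq=2, skip
  Position 1 ('d'): unique! => answer = 1

1


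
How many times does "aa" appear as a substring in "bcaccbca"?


Searching for "aa" in "bcaccbca"
Scanning each position:
  Position 0: "bc" => no
  Position 1: "ca" => no
  Position 2: "ac" => no
  Position 3: "cc" => no
  Position 4: "cb" => no
  Position 5: "bc" => no
  Position 6: "ca" => no
Total occurrences: 0

0


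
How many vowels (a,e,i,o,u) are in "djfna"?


Input: djfna
Checking each character:
  'd' at position 0: consonant
  'j' at position 1: consonant
  'f' at position 2: consonant
  'n' at position 3: consonant
  'a' at position 4: vowel (running total: 1)
Total vowels: 1

1


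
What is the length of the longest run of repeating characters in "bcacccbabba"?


Input: "bcacccbabba"
Scanning for longest run:
  Position 1 ('c'): new char, reset run to 1
  Position 2 ('a'): new char, reset run to 1
  Position 3 ('c'): new char, reset run to 1
  Position 4 ('c'): continues run of 'c', length=2
  Position 5 ('c'): continues run of 'c', length=3
  Position 6 ('b'): new char, reset run to 1
  Position 7 ('a'): new char, reset run to 1
  Position 8 ('b'): new char, reset run to 1
  Position 9 ('b'): continues run of 'b', length=2
  Position 10 ('a'): new char, reset run to 1
Longest run: 'c' with length 3

3


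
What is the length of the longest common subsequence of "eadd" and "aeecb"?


LCS of "eadd" and "aeecb"
DP table:
           a    e    e    c    b
      0    0    0    0    0    0
  e   0    0    1    1    1    1
  a   0    1    1    1    1    1
  d   0    1    1    1    1    1
  d   0    1    1    1    1    1
LCS length = dp[4][5] = 1

1


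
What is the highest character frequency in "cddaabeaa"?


Input: cddaabeaa
Character counts:
  'a': 4
  'b': 1
  'c': 1
  'd': 2
  'e': 1
Maximum frequency: 4

4


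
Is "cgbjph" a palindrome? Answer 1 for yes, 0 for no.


Input: cgbjph
Reversed: hpjbgc
  Compare pos 0 ('c') with pos 5 ('h'): MISMATCH
  Compare pos 1 ('g') with pos 4 ('p'): MISMATCH
  Compare pos 2 ('b') with pos 3 ('j'): MISMATCH
Result: not a palindrome

0


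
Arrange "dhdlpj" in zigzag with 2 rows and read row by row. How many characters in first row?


Zigzag "dhdlpj" into 2 rows:
Placing characters:
  'd' => row 0
  'h' => row 1
  'd' => row 0
  'l' => row 1
  'p' => row 0
  'j' => row 1
Rows:
  Row 0: "ddp"
  Row 1: "hlj"
First row length: 3

3


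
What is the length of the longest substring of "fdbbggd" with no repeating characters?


Input: "fdbbggd"
Sliding window (track last position of each char):
  Position 0 ('f'): window [0,0] length 1 -- new best
  Position 1 ('d'): window [0,1] length 2 -- new best
  Position 2 ('b'): window [0,2] length 3 -- new best
  Position 3 ('b'): repeat (last at 2), move window start to 3
  Position 3 ('b'): window [3,3] length 1
  Position 4 ('g'): window [3,4] length 2
  Position 5 ('g'): repeat (last at 4), move window start to 5
  Position 5 ('g'): window [5,5] length 1
  Position 6 ('d'): window [5,6] length 2
Longest substring with no repeats: "fdb" with length 3

3


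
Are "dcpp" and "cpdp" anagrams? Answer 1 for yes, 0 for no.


Strings: "dcpp", "cpdp"
Sorted first:  cdpp
Sorted second: cdpp
Sorted forms match => anagrams

1


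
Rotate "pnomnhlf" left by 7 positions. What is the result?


Input: "pnomnhlf", rotate left by 7
First 7 characters: "pnomnhl"
Remaining characters: "f"
Concatenate remaining + first: "f" + "pnomnhl" = "fpnomnhl"

fpnomnhl


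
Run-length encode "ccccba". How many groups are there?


Input: ccccba
Scanning for consecutive runs:
  Group 1: 'c' x 4 (positions 0-3)
  Group 2: 'b' x 1 (positions 4-4)
  Group 3: 'a' x 1 (positions 5-5)
Total groups: 3

3


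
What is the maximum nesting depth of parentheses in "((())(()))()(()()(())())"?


Input: "((())(()))()(()()(())())"
Tracking depth:
  Position 0 '(': depth becomes 1
  Position 1 '(': depth becomes 2
  Position 2 '(': depth becomes 3
  Position 3 ')': depth becomes 2
  Position 4 ')': depth becomes 1
  Position 5 '(': depth becomes 2
  Position 6 '(': depth becomes 3
  Position 7 ')': depth becomes 2
  Position 8 ')': depth becomes 1
  Position 9 ')': depth becomes 0
  Position 10 '(': depth becomes 1
  Position 11 ')': depth becomes 0
  Position 12 '(': depth becomes 1
  Position 13 '(': depth becomes 2
  Position 14 ')': depth becomes 1
  Position 15 '(': depth becomes 2
  Position 16 ')': depth becomes 1
  Position 17 '(': depth becomes 2
  Position 18 '(': depth becomes 3
  Position 19 ')': depth becomes 2
  Position 20 ')': depth becomes 1
  Position 21 '(': depth becomes 2
  Position 22 ')': depth becomes 1
  Position 23 ')': depth becomes 0
Maximum depth reached: 3

3


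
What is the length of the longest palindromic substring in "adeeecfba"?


Input: "adeeecfba"
Checking substrings for palindromes:
  [2:5] "eee" (len 3) => palindrome
  [2:4] "ee" (len 2) => palindrome
  [3:5] "ee" (len 2) => palindrome
Longest palindromic substring: "eee" with length 3

3


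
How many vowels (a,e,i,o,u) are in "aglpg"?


Input: aglpg
Checking each character:
  'a' at position 0: vowel (running total: 1)
  'g' at position 1: consonant
  'l' at position 2: consonant
  'p' at position 3: consonant
  'g' at position 4: consonant
Total vowels: 1

1


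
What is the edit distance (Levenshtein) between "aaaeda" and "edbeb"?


Computing edit distance: "aaaeda" -> "edbeb"
DP table:
           e    d    b    e    b
      0    1    2    3    4    5
  a   1    1    2    3    4    5
  a   2    2    2    3    4    5
  a   3    3    3    3    4    5
  e   4    3    4    4    3    4
  d   5    4    3    4    4    4
  a   6    5    4    4    5    5
Edit distance = dp[6][5] = 5

5


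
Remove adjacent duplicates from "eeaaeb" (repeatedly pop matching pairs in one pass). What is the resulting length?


Input: eeaaeb
Stack-based adjacent duplicate removal:
  Read 'e': push. Stack: e
  Read 'e': matches stack top 'e' => pop. Stack: (empty)
  Read 'a': push. Stack: a
  Read 'a': matches stack top 'a' => pop. Stack: (empty)
  Read 'e': push. Stack: e
  Read 'b': push. Stack: eb
Final stack: "eb" (length 2)

2


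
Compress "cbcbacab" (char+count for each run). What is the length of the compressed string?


Input: cbcbacab
Runs:
  'c' x 1 => "c1"
  'b' x 1 => "b1"
  'c' x 1 => "c1"
  'b' x 1 => "b1"
  'a' x 1 => "a1"
  'c' x 1 => "c1"
  'a' x 1 => "a1"
  'b' x 1 => "b1"
Compressed: "c1b1c1b1a1c1a1b1"
Compressed length: 16

16


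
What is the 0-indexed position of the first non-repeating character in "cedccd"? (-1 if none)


Input: cedccd
Character frequencies:
  'c': 3
  'd': 2
  'e': 1
Scanning left to right for freq == 1:
  Position 0 ('c'): freq=3, skip
  Position 1 ('e'): unique! => answer = 1

1


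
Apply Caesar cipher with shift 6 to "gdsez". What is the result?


Caesar cipher: shift "gdsez" by 6
  'g' (pos 6) + 6 = pos 12 = 'm'
  'd' (pos 3) + 6 = pos 9 = 'j'
  's' (pos 18) + 6 = pos 24 = 'y'
  'e' (pos 4) + 6 = pos 10 = 'k'
  'z' (pos 25) + 6 = pos 5 = 'f'
Result: mjykf

mjykf


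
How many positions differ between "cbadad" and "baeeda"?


Comparing "cbadad" and "baeeda" position by position:
  Position 0: 'c' vs 'b' => DIFFER
  Position 1: 'b' vs 'a' => DIFFER
  Position 2: 'a' vs 'e' => DIFFER
  Position 3: 'd' vs 'e' => DIFFER
  Position 4: 'a' vs 'd' => DIFFER
  Position 5: 'd' vs 'a' => DIFFER
Positions that differ: 6

6


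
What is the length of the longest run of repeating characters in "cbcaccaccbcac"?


Input: "cbcaccaccbcac"
Scanning for longest run:
  Position 1 ('b'): new char, reset run to 1
  Position 2 ('c'): new char, reset run to 1
  Position 3 ('a'): new char, reset run to 1
  Position 4 ('c'): new char, reset run to 1
  Position 5 ('c'): continues run of 'c', length=2
  Position 6 ('a'): new char, reset run to 1
  Position 7 ('c'): new char, reset run to 1
  Position 8 ('c'): continues run of 'c', length=2
  Position 9 ('b'): new char, reset run to 1
  Position 10 ('c'): new char, reset run to 1
  Position 11 ('a'): new char, reset run to 1
  Position 12 ('c'): new char, reset run to 1
Longest run: 'c' with length 2

2


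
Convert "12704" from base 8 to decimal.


Input: "12704" in base 8
Positional expansion:
  Digit '1' (value 1) x 8^4 = 4096
  Digit '2' (value 2) x 8^3 = 1024
  Digit '7' (value 7) x 8^2 = 448
  Digit '0' (value 0) x 8^1 = 0
  Digit '4' (value 4) x 8^0 = 4
Sum = 5572

5572


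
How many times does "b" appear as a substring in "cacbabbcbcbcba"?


Searching for "b" in "cacbabbcbcbcba"
Scanning each position:
  Position 0: "c" => no
  Position 1: "a" => no
  Position 2: "c" => no
  Position 3: "b" => MATCH
  Position 4: "a" => no
  Position 5: "b" => MATCH
  Position 6: "b" => MATCH
  Position 7: "c" => no
  Position 8: "b" => MATCH
  Position 9: "c" => no
  Position 10: "b" => MATCH
  Position 11: "c" => no
  Position 12: "b" => MATCH
  Position 13: "a" => no
Total occurrences: 6

6


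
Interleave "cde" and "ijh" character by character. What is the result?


Interleaving "cde" and "ijh":
  Position 0: 'c' from first, 'i' from second => "ci"
  Position 1: 'd' from first, 'j' from second => "dj"
  Position 2: 'e' from first, 'h' from second => "eh"
Result: cidjeh

cidjeh


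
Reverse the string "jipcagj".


Input: jipcagj
Reading characters right to left:
  Position 6: 'j'
  Position 5: 'g'
  Position 4: 'a'
  Position 3: 'c'
  Position 2: 'p'
  Position 1: 'i'
  Position 0: 'j'
Reversed: jgacpij

jgacpij


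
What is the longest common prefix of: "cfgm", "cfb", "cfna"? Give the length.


Words: cfgm, cfb, cfna
  Position 0: all 'c' => match
  Position 1: all 'f' => match
  Position 2: ('g', 'b', 'n') => mismatch, stop
LCP = "cf" (length 2)

2


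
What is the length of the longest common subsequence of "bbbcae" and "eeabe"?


LCS of "bbbcae" and "eeabe"
DP table:
           e    e    a    b    e
      0    0    0    0    0    0
  b   0    0    0    0    1    1
  b   0    0    0    0    1    1
  b   0    0    0    0    1    1
  c   0    0    0    0    1    1
  a   0    0    0    1    1    1
  e   0    1    1    1    1    2
LCS length = dp[6][5] = 2

2


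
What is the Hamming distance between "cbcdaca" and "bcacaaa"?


Comparing "cbcdaca" and "bcacaaa" position by position:
  Position 0: 'c' vs 'b' => differ
  Position 1: 'b' vs 'c' => differ
  Position 2: 'c' vs 'a' => differ
  Position 3: 'd' vs 'c' => differ
  Position 4: 'a' vs 'a' => same
  Position 5: 'c' vs 'a' => differ
  Position 6: 'a' vs 'a' => same
Total differences (Hamming distance): 5

5


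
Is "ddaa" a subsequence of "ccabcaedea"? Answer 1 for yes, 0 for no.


Check if "ddaa" is a subsequence of "ccabcaedea"
Greedy scan:
  Position 0 ('c'): no match needed
  Position 1 ('c'): no match needed
  Position 2 ('a'): no match needed
  Position 3 ('b'): no match needed
  Position 4 ('c'): no match needed
  Position 5 ('a'): no match needed
  Position 6 ('e'): no match needed
  Position 7 ('d'): matches sub[0] = 'd'
  Position 8 ('e'): no match needed
  Position 9 ('a'): no match needed
Only matched 1/4 characters => not a subsequence

0


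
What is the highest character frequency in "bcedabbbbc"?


Input: bcedabbbbc
Character counts:
  'a': 1
  'b': 5
  'c': 2
  'd': 1
  'e': 1
Maximum frequency: 5

5


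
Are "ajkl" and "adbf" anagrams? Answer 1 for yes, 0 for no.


Strings: "ajkl", "adbf"
Sorted first:  ajkl
Sorted second: abdf
Differ at position 1: 'j' vs 'b' => not anagrams

0


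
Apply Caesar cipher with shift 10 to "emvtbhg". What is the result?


Caesar cipher: shift "emvtbhg" by 10
  'e' (pos 4) + 10 = pos 14 = 'o'
  'm' (pos 12) + 10 = pos 22 = 'w'
  'v' (pos 21) + 10 = pos 5 = 'f'
  't' (pos 19) + 10 = pos 3 = 'd'
  'b' (pos 1) + 10 = pos 11 = 'l'
  'h' (pos 7) + 10 = pos 17 = 'r'
  'g' (pos 6) + 10 = pos 16 = 'q'
Result: owfdlrq

owfdlrq


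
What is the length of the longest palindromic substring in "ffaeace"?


Input: "ffaeace"
Checking substrings for palindromes:
  [2:5] "aea" (len 3) => palindrome
  [0:2] "ff" (len 2) => palindrome
Longest palindromic substring: "aea" with length 3

3


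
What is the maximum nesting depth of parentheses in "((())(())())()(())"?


Input: "((())(())())()(())"
Tracking depth:
  Position 0 '(': depth becomes 1
  Position 1 '(': depth becomes 2
  Position 2 '(': depth becomes 3
  Position 3 ')': depth becomes 2
  Position 4 ')': depth becomes 1
  Position 5 '(': depth becomes 2
  Position 6 '(': depth becomes 3
  Position 7 ')': depth becomes 2
  Position 8 ')': depth becomes 1
  Position 9 '(': depth becomes 2
  Position 10 ')': depth becomes 1
  Position 11 ')': depth becomes 0
  Position 12 '(': depth becomes 1
  Position 13 ')': depth becomes 0
  Position 14 '(': depth becomes 1
  Position 15 '(': depth becomes 2
  Position 16 ')': depth becomes 1
  Position 17 ')': depth becomes 0
Maximum depth reached: 3

3


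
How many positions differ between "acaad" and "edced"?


Comparing "acaad" and "edced" position by position:
  Position 0: 'a' vs 'e' => DIFFER
  Position 1: 'c' vs 'd' => DIFFER
  Position 2: 'a' vs 'c' => DIFFER
  Position 3: 'a' vs 'e' => DIFFER
  Position 4: 'd' vs 'd' => same
Positions that differ: 4

4


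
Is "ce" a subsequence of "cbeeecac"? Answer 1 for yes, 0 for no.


Check if "ce" is a subsequence of "cbeeecac"
Greedy scan:
  Position 0 ('c'): matches sub[0] = 'c'
  Position 1 ('b'): no match needed
  Position 2 ('e'): matches sub[1] = 'e'
  Position 3 ('e'): no match needed
  Position 4 ('e'): no match needed
  Position 5 ('c'): no match needed
  Position 6 ('a'): no match needed
  Position 7 ('c'): no match needed
All 2 characters matched => is a subsequence

1


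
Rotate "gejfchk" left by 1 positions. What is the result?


Input: "gejfchk", rotate left by 1
First 1 characters: "g"
Remaining characters: "ejfchk"
Concatenate remaining + first: "ejfchk" + "g" = "ejfchkg"

ejfchkg


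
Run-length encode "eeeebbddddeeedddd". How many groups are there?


Input: eeeebbddddeeedddd
Scanning for consecutive runs:
  Group 1: 'e' x 4 (positions 0-3)
  Group 2: 'b' x 2 (positions 4-5)
  Group 3: 'd' x 4 (positions 6-9)
  Group 4: 'e' x 3 (positions 10-12)
  Group 5: 'd' x 4 (positions 13-16)
Total groups: 5

5


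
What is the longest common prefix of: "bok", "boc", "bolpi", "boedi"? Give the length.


Words: bok, boc, bolpi, boedi
  Position 0: all 'b' => match
  Position 1: all 'o' => match
  Position 2: ('k', 'c', 'l', 'e') => mismatch, stop
LCP = "bo" (length 2)

2


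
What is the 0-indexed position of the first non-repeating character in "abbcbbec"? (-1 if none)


Input: abbcbbec
Character frequencies:
  'a': 1
  'b': 4
  'c': 2
  'e': 1
Scanning left to right for freq == 1:
  Position 0 ('a'): unique! => answer = 0

0


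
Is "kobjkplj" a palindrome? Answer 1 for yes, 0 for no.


Input: kobjkplj
Reversed: jlpkjbok
  Compare pos 0 ('k') with pos 7 ('j'): MISMATCH
  Compare pos 1 ('o') with pos 6 ('l'): MISMATCH
  Compare pos 2 ('b') with pos 5 ('p'): MISMATCH
  Compare pos 3 ('j') with pos 4 ('k'): MISMATCH
Result: not a palindrome

0


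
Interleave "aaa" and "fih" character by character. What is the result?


Interleaving "aaa" and "fih":
  Position 0: 'a' from first, 'f' from second => "af"
  Position 1: 'a' from first, 'i' from second => "ai"
  Position 2: 'a' from first, 'h' from second => "ah"
Result: afaiah

afaiah


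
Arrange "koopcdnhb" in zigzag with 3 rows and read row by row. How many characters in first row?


Zigzag "koopcdnhb" into 3 rows:
Placing characters:
  'k' => row 0
  'o' => row 1
  'o' => row 2
  'p' => row 1
  'c' => row 0
  'd' => row 1
  'n' => row 2
  'h' => row 1
  'b' => row 0
Rows:
  Row 0: "kcb"
  Row 1: "opdh"
  Row 2: "on"
First row length: 3

3


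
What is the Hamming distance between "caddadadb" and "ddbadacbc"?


Comparing "caddadadb" and "ddbadacbc" position by position:
  Position 0: 'c' vs 'd' => differ
  Position 1: 'a' vs 'd' => differ
  Position 2: 'd' vs 'b' => differ
  Position 3: 'd' vs 'a' => differ
  Position 4: 'a' vs 'd' => differ
  Position 5: 'd' vs 'a' => differ
  Position 6: 'a' vs 'c' => differ
  Position 7: 'd' vs 'b' => differ
  Position 8: 'b' vs 'c' => differ
Total differences (Hamming distance): 9

9


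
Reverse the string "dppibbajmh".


Input: dppibbajmh
Reading characters right to left:
  Position 9: 'h'
  Position 8: 'm'
  Position 7: 'j'
  Position 6: 'a'
  Position 5: 'b'
  Position 4: 'b'
  Position 3: 'i'
  Position 2: 'p'
  Position 1: 'p'
  Position 0: 'd'
Reversed: hmjabbippd

hmjabbippd


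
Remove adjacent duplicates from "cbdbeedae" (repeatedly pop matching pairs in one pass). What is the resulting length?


Input: cbdbeedae
Stack-based adjacent duplicate removal:
  Read 'c': push. Stack: c
  Read 'b': push. Stack: cb
  Read 'd': push. Stack: cbd
  Read 'b': push. Stack: cbdb
  Read 'e': push. Stack: cbdbe
  Read 'e': matches stack top 'e' => pop. Stack: cbdb
  Read 'd': push. Stack: cbdbd
  Read 'a': push. Stack: cbdbda
  Read 'e': push. Stack: cbdbdae
Final stack: "cbdbdae" (length 7)

7


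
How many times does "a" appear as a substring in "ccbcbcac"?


Searching for "a" in "ccbcbcac"
Scanning each position:
  Position 0: "c" => no
  Position 1: "c" => no
  Position 2: "b" => no
  Position 3: "c" => no
  Position 4: "b" => no
  Position 5: "c" => no
  Position 6: "a" => MATCH
  Position 7: "c" => no
Total occurrences: 1

1


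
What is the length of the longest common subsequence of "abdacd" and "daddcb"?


LCS of "abdacd" and "daddcb"
DP table:
           d    a    d    d    c    b
      0    0    0    0    0    0    0
  a   0    0    1    1    1    1    1
  b   0    0    1    1    1    1    2
  d   0    1    1    2    2    2    2
  a   0    1    2    2    2    2    2
  c   0    1    2    2    2    3    3
  d   0    1    2    3    3    3    3
LCS length = dp[6][6] = 3

3


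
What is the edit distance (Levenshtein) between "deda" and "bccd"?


Computing edit distance: "deda" -> "bccd"
DP table:
           b    c    c    d
      0    1    2    3    4
  d   1    1    2    3    3
  e   2    2    2    3    4
  d   3    3    3    3    3
  a   4    4    4    4    4
Edit distance = dp[4][4] = 4

4


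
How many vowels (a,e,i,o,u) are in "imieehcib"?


Input: imieehcib
Checking each character:
  'i' at position 0: vowel (running total: 1)
  'm' at position 1: consonant
  'i' at position 2: vowel (running total: 2)
  'e' at position 3: vowel (running total: 3)
  'e' at position 4: vowel (running total: 4)
  'h' at position 5: consonant
  'c' at position 6: consonant
  'i' at position 7: vowel (running total: 5)
  'b' at position 8: consonant
Total vowels: 5

5


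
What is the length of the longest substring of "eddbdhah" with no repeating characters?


Input: "eddbdhah"
Sliding window (track last position of each char):
  Position 0 ('e'): window [0,0] length 1 -- new best
  Position 1 ('d'): window [0,1] length 2 -- new best
  Position 2 ('d'): repeat (last at 1), move window start to 2
  Position 2 ('d'): window [2,2] length 1
  Position 3 ('b'): window [2,3] length 2
  Position 4 ('d'): repeat (last at 2), move window start to 3
  Position 4 ('d'): window [3,4] length 2
  Position 5 ('h'): window [3,5] length 3 -- new best
  Position 6 ('a'): window [3,6] length 4 -- new best
  Position 7 ('h'): repeat (last at 5), move window start to 6
  Position 7 ('h'): window [6,7] length 2
Longest substring with no repeats: "bdha" with length 4

4


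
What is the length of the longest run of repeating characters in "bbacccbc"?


Input: "bbacccbc"
Scanning for longest run:
  Position 1 ('b'): continues run of 'b', length=2
  Position 2 ('a'): new char, reset run to 1
  Position 3 ('c'): new char, reset run to 1
  Position 4 ('c'): continues run of 'c', length=2
  Position 5 ('c'): continues run of 'c', length=3
  Position 6 ('b'): new char, reset run to 1
  Position 7 ('c'): new char, reset run to 1
Longest run: 'c' with length 3

3


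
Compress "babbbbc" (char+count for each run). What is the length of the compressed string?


Input: babbbbc
Runs:
  'b' x 1 => "b1"
  'a' x 1 => "a1"
  'b' x 4 => "b4"
  'c' x 1 => "c1"
Compressed: "b1a1b4c1"
Compressed length: 8

8


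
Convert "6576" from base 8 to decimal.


Input: "6576" in base 8
Positional expansion:
  Digit '6' (value 6) x 8^3 = 3072
  Digit '5' (value 5) x 8^2 = 320
  Digit '7' (value 7) x 8^1 = 56
  Digit '6' (value 6) x 8^0 = 6
Sum = 3454

3454


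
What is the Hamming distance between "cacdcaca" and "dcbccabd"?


Comparing "cacdcaca" and "dcbccabd" position by position:
  Position 0: 'c' vs 'd' => differ
  Position 1: 'a' vs 'c' => differ
  Position 2: 'c' vs 'b' => differ
  Position 3: 'd' vs 'c' => differ
  Position 4: 'c' vs 'c' => same
  Position 5: 'a' vs 'a' => same
  Position 6: 'c' vs 'b' => differ
  Position 7: 'a' vs 'd' => differ
Total differences (Hamming distance): 6

6


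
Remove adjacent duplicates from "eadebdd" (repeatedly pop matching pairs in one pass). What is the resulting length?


Input: eadebdd
Stack-based adjacent duplicate removal:
  Read 'e': push. Stack: e
  Read 'a': push. Stack: ea
  Read 'd': push. Stack: ead
  Read 'e': push. Stack: eade
  Read 'b': push. Stack: eadeb
  Read 'd': push. Stack: eadebd
  Read 'd': matches stack top 'd' => pop. Stack: eadeb
Final stack: "eadeb" (length 5)

5


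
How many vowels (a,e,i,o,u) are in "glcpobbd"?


Input: glcpobbd
Checking each character:
  'g' at position 0: consonant
  'l' at position 1: consonant
  'c' at position 2: consonant
  'p' at position 3: consonant
  'o' at position 4: vowel (running total: 1)
  'b' at position 5: consonant
  'b' at position 6: consonant
  'd' at position 7: consonant
Total vowels: 1

1


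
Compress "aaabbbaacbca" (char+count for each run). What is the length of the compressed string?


Input: aaabbbaacbca
Runs:
  'a' x 3 => "a3"
  'b' x 3 => "b3"
  'a' x 2 => "a2"
  'c' x 1 => "c1"
  'b' x 1 => "b1"
  'c' x 1 => "c1"
  'a' x 1 => "a1"
Compressed: "a3b3a2c1b1c1a1"
Compressed length: 14

14


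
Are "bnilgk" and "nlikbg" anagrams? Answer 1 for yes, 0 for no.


Strings: "bnilgk", "nlikbg"
Sorted first:  bgikln
Sorted second: bgikln
Sorted forms match => anagrams

1


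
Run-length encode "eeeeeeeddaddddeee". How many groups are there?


Input: eeeeeeeddaddddeee
Scanning for consecutive runs:
  Group 1: 'e' x 7 (positions 0-6)
  Group 2: 'd' x 2 (positions 7-8)
  Group 3: 'a' x 1 (positions 9-9)
  Group 4: 'd' x 4 (positions 10-13)
  Group 5: 'e' x 3 (positions 14-16)
Total groups: 5

5


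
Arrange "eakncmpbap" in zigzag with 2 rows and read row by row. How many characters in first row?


Zigzag "eakncmpbap" into 2 rows:
Placing characters:
  'e' => row 0
  'a' => row 1
  'k' => row 0
  'n' => row 1
  'c' => row 0
  'm' => row 1
  'p' => row 0
  'b' => row 1
  'a' => row 0
  'p' => row 1
Rows:
  Row 0: "ekcpa"
  Row 1: "anmbp"
First row length: 5

5


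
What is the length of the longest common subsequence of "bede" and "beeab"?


LCS of "bede" and "beeab"
DP table:
           b    e    e    a    b
      0    0    0    0    0    0
  b   0    1    1    1    1    1
  e   0    1    2    2    2    2
  d   0    1    2    2    2    2
  e   0    1    2    3    3    3
LCS length = dp[4][5] = 3

3


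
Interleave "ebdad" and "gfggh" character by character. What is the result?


Interleaving "ebdad" and "gfggh":
  Position 0: 'e' from first, 'g' from second => "eg"
  Position 1: 'b' from first, 'f' from second => "bf"
  Position 2: 'd' from first, 'g' from second => "dg"
  Position 3: 'a' from first, 'g' from second => "ag"
  Position 4: 'd' from first, 'h' from second => "dh"
Result: egbfdgagdh

egbfdgagdh


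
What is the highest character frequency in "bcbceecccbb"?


Input: bcbceecccbb
Character counts:
  'b': 4
  'c': 5
  'e': 2
Maximum frequency: 5

5


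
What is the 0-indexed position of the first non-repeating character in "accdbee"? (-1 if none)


Input: accdbee
Character frequencies:
  'a': 1
  'b': 1
  'c': 2
  'd': 1
  'e': 2
Scanning left to right for freq == 1:
  Position 0 ('a'): unique! => answer = 0

0


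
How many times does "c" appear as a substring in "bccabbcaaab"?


Searching for "c" in "bccabbcaaab"
Scanning each position:
  Position 0: "b" => no
  Position 1: "c" => MATCH
  Position 2: "c" => MATCH
  Position 3: "a" => no
  Position 4: "b" => no
  Position 5: "b" => no
  Position 6: "c" => MATCH
  Position 7: "a" => no
  Position 8: "a" => no
  Position 9: "a" => no
  Position 10: "b" => no
Total occurrences: 3

3


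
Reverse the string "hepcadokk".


Input: hepcadokk
Reading characters right to left:
  Position 8: 'k'
  Position 7: 'k'
  Position 6: 'o'
  Position 5: 'd'
  Position 4: 'a'
  Position 3: 'c'
  Position 2: 'p'
  Position 1: 'e'
  Position 0: 'h'
Reversed: kkodacpeh

kkodacpeh


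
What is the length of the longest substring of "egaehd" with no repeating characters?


Input: "egaehd"
Sliding window (track last position of each char):
  Position 0 ('e'): window [0,0] length 1 -- new best
  Position 1 ('g'): window [0,1] length 2 -- new best
  Position 2 ('a'): window [0,2] length 3 -- new best
  Position 3 ('e'): repeat (last at 0), move window start to 1
  Position 3 ('e'): window [1,3] length 3
  Position 4 ('h'): window [1,4] length 4 -- new best
  Position 5 ('d'): window [1,5] length 5 -- new best
Longest substring with no repeats: "gaehd" with length 5

5


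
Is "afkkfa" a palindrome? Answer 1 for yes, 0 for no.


Input: afkkfa
Reversed: afkkfa
  Compare pos 0 ('a') with pos 5 ('a'): match
  Compare pos 1 ('f') with pos 4 ('f'): match
  Compare pos 2 ('k') with pos 3 ('k'): match
Result: palindrome

1


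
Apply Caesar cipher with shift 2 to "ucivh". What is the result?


Caesar cipher: shift "ucivh" by 2
  'u' (pos 20) + 2 = pos 22 = 'w'
  'c' (pos 2) + 2 = pos 4 = 'e'
  'i' (pos 8) + 2 = pos 10 = 'k'
  'v' (pos 21) + 2 = pos 23 = 'x'
  'h' (pos 7) + 2 = pos 9 = 'j'
Result: wekxj

wekxj


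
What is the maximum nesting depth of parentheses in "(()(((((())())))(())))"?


Input: "(()(((((())())))(())))"
Tracking depth:
  Position 0 '(': depth becomes 1
  Position 1 '(': depth becomes 2
  Position 2 ')': depth becomes 1
  Position 3 '(': depth becomes 2
  Position 4 '(': depth becomes 3
  Position 5 '(': depth becomes 4
  Position 6 '(': depth becomes 5
  Position 7 '(': depth becomes 6
  Position 8 '(': depth becomes 7
  Position 9 ')': depth becomes 6
  Position 10 ')': depth becomes 5
  Position 11 '(': depth becomes 6
  Position 12 ')': depth becomes 5
  Position 13 ')': depth becomes 4
  Position 14 ')': depth becomes 3
  Position 15 ')': depth becomes 2
  Position 16 '(': depth becomes 3
  Position 17 '(': depth becomes 4
  Position 18 ')': depth becomes 3
  Position 19 ')': depth becomes 2
  Position 20 ')': depth becomes 1
  Position 21 ')': depth becomes 0
Maximum depth reached: 7

7


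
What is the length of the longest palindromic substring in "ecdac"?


Input: "ecdac"
Checking substrings for palindromes:
  No multi-char palindromic substrings found
Longest palindromic substring: "e" with length 1

1


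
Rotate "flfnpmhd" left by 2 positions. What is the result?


Input: "flfnpmhd", rotate left by 2
First 2 characters: "fl"
Remaining characters: "fnpmhd"
Concatenate remaining + first: "fnpmhd" + "fl" = "fnpmhdfl"

fnpmhdfl


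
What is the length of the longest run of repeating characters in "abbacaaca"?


Input: "abbacaaca"
Scanning for longest run:
  Position 1 ('b'): new char, reset run to 1
  Position 2 ('b'): continues run of 'b', length=2
  Position 3 ('a'): new char, reset run to 1
  Position 4 ('c'): new char, reset run to 1
  Position 5 ('a'): new char, reset run to 1
  Position 6 ('a'): continues run of 'a', length=2
  Position 7 ('c'): new char, reset run to 1
  Position 8 ('a'): new char, reset run to 1
Longest run: 'b' with length 2

2


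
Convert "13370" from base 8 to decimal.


Input: "13370" in base 8
Positional expansion:
  Digit '1' (value 1) x 8^4 = 4096
  Digit '3' (value 3) x 8^3 = 1536
  Digit '3' (value 3) x 8^2 = 192
  Digit '7' (value 7) x 8^1 = 56
  Digit '0' (value 0) x 8^0 = 0
Sum = 5880

5880


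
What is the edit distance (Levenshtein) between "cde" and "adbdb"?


Computing edit distance: "cde" -> "adbdb"
DP table:
           a    d    b    d    b
      0    1    2    3    4    5
  c   1    1    2    3    4    5
  d   2    2    1    2    3    4
  e   3    3    2    2    3    4
Edit distance = dp[3][5] = 4

4


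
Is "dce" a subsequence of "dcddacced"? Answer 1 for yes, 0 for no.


Check if "dce" is a subsequence of "dcddacced"
Greedy scan:
  Position 0 ('d'): matches sub[0] = 'd'
  Position 1 ('c'): matches sub[1] = 'c'
  Position 2 ('d'): no match needed
  Position 3 ('d'): no match needed
  Position 4 ('a'): no match needed
  Position 5 ('c'): no match needed
  Position 6 ('c'): no match needed
  Position 7 ('e'): matches sub[2] = 'e'
  Position 8 ('d'): no match needed
All 3 characters matched => is a subsequence

1


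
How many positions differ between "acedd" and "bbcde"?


Comparing "acedd" and "bbcde" position by position:
  Position 0: 'a' vs 'b' => DIFFER
  Position 1: 'c' vs 'b' => DIFFER
  Position 2: 'e' vs 'c' => DIFFER
  Position 3: 'd' vs 'd' => same
  Position 4: 'd' vs 'e' => DIFFER
Positions that differ: 4

4


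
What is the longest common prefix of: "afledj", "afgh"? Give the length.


Words: afledj, afgh
  Position 0: all 'a' => match
  Position 1: all 'f' => match
  Position 2: ('l', 'g') => mismatch, stop
LCP = "af" (length 2)

2


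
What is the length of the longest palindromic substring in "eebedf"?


Input: "eebedf"
Checking substrings for palindromes:
  [1:4] "ebe" (len 3) => palindrome
  [0:2] "ee" (len 2) => palindrome
Longest palindromic substring: "ebe" with length 3

3


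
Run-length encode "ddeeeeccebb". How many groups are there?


Input: ddeeeeccebb
Scanning for consecutive runs:
  Group 1: 'd' x 2 (positions 0-1)
  Group 2: 'e' x 4 (positions 2-5)
  Group 3: 'c' x 2 (positions 6-7)
  Group 4: 'e' x 1 (positions 8-8)
  Group 5: 'b' x 2 (positions 9-10)
Total groups: 5

5


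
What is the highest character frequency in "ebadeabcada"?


Input: ebadeabcada
Character counts:
  'a': 4
  'b': 2
  'c': 1
  'd': 2
  'e': 2
Maximum frequency: 4

4


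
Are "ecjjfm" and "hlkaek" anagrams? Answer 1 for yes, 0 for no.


Strings: "ecjjfm", "hlkaek"
Sorted first:  cefjjm
Sorted second: aehkkl
Differ at position 0: 'c' vs 'a' => not anagrams

0


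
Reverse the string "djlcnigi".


Input: djlcnigi
Reading characters right to left:
  Position 7: 'i'
  Position 6: 'g'
  Position 5: 'i'
  Position 4: 'n'
  Position 3: 'c'
  Position 2: 'l'
  Position 1: 'j'
  Position 0: 'd'
Reversed: igincljd

igincljd


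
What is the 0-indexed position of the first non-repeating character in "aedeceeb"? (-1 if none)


Input: aedeceeb
Character frequencies:
  'a': 1
  'b': 1
  'c': 1
  'd': 1
  'e': 4
Scanning left to right for freq == 1:
  Position 0 ('a'): unique! => answer = 0

0


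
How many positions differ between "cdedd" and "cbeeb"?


Comparing "cdedd" and "cbeeb" position by position:
  Position 0: 'c' vs 'c' => same
  Position 1: 'd' vs 'b' => DIFFER
  Position 2: 'e' vs 'e' => same
  Position 3: 'd' vs 'e' => DIFFER
  Position 4: 'd' vs 'b' => DIFFER
Positions that differ: 3

3


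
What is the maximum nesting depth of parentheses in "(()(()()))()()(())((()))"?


Input: "(()(()()))()()(())((()))"
Tracking depth:
  Position 0 '(': depth becomes 1
  Position 1 '(': depth becomes 2
  Position 2 ')': depth becomes 1
  Position 3 '(': depth becomes 2
  Position 4 '(': depth becomes 3
  Position 5 ')': depth becomes 2
  Position 6 '(': depth becomes 3
  Position 7 ')': depth becomes 2
  Position 8 ')': depth becomes 1
  Position 9 ')': depth becomes 0
  Position 10 '(': depth becomes 1
  Position 11 ')': depth becomes 0
  Position 12 '(': depth becomes 1
  Position 13 ')': depth becomes 0
  Position 14 '(': depth becomes 1
  Position 15 '(': depth becomes 2
  Position 16 ')': depth becomes 1
  Position 17 ')': depth becomes 0
  Position 18 '(': depth becomes 1
  Position 19 '(': depth becomes 2
  Position 20 '(': depth becomes 3
  Position 21 ')': depth becomes 2
  Position 22 ')': depth becomes 1
  Position 23 ')': depth becomes 0
Maximum depth reached: 3

3


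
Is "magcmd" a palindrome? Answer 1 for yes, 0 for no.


Input: magcmd
Reversed: dmcgam
  Compare pos 0 ('m') with pos 5 ('d'): MISMATCH
  Compare pos 1 ('a') with pos 4 ('m'): MISMATCH
  Compare pos 2 ('g') with pos 3 ('c'): MISMATCH
Result: not a palindrome

0


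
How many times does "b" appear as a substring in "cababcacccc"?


Searching for "b" in "cababcacccc"
Scanning each position:
  Position 0: "c" => no
  Position 1: "a" => no
  Position 2: "b" => MATCH
  Position 3: "a" => no
  Position 4: "b" => MATCH
  Position 5: "c" => no
  Position 6: "a" => no
  Position 7: "c" => no
  Position 8: "c" => no
  Position 9: "c" => no
  Position 10: "c" => no
Total occurrences: 2

2


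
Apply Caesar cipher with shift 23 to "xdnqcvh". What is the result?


Caesar cipher: shift "xdnqcvh" by 23
  'x' (pos 23) + 23 = pos 20 = 'u'
  'd' (pos 3) + 23 = pos 0 = 'a'
  'n' (pos 13) + 23 = pos 10 = 'k'
  'q' (pos 16) + 23 = pos 13 = 'n'
  'c' (pos 2) + 23 = pos 25 = 'z'
  'v' (pos 21) + 23 = pos 18 = 's'
  'h' (pos 7) + 23 = pos 4 = 'e'
Result: uaknzse

uaknzse


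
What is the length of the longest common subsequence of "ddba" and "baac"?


LCS of "ddba" and "baac"
DP table:
           b    a    a    c
      0    0    0    0    0
  d   0    0    0    0    0
  d   0    0    0    0    0
  b   0    1    1    1    1
  a   0    1    2    2    2
LCS length = dp[4][4] = 2

2


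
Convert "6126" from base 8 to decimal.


Input: "6126" in base 8
Positional expansion:
  Digit '6' (value 6) x 8^3 = 3072
  Digit '1' (value 1) x 8^2 = 64
  Digit '2' (value 2) x 8^1 = 16
  Digit '6' (value 6) x 8^0 = 6
Sum = 3158

3158


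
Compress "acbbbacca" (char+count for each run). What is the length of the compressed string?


Input: acbbbacca
Runs:
  'a' x 1 => "a1"
  'c' x 1 => "c1"
  'b' x 3 => "b3"
  'a' x 1 => "a1"
  'c' x 2 => "c2"
  'a' x 1 => "a1"
Compressed: "a1c1b3a1c2a1"
Compressed length: 12

12


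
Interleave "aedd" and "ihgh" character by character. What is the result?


Interleaving "aedd" and "ihgh":
  Position 0: 'a' from first, 'i' from second => "ai"
  Position 1: 'e' from first, 'h' from second => "eh"
  Position 2: 'd' from first, 'g' from second => "dg"
  Position 3: 'd' from first, 'h' from second => "dh"
Result: aiehdgdh

aiehdgdh


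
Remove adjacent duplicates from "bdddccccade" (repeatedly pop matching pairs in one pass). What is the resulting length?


Input: bdddccccade
Stack-based adjacent duplicate removal:
  Read 'b': push. Stack: b
  Read 'd': push. Stack: bd
  Read 'd': matches stack top 'd' => pop. Stack: b
  Read 'd': push. Stack: bd
  Read 'c': push. Stack: bdc
  Read 'c': matches stack top 'c' => pop. Stack: bd
  Read 'c': push. Stack: bdc
  Read 'c': matches stack top 'c' => pop. Stack: bd
  Read 'a': push. Stack: bda
  Read 'd': push. Stack: bdad
  Read 'e': push. Stack: bdade
Final stack: "bdade" (length 5)

5


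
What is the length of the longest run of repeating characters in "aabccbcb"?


Input: "aabccbcb"
Scanning for longest run:
  Position 1 ('a'): continues run of 'a', length=2
  Position 2 ('b'): new char, reset run to 1
  Position 3 ('c'): new char, reset run to 1
  Position 4 ('c'): continues run of 'c', length=2
  Position 5 ('b'): new char, reset run to 1
  Position 6 ('c'): new char, reset run to 1
  Position 7 ('b'): new char, reset run to 1
Longest run: 'a' with length 2

2


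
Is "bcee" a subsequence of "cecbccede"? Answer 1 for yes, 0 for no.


Check if "bcee" is a subsequence of "cecbccede"
Greedy scan:
  Position 0 ('c'): no match needed
  Position 1 ('e'): no match needed
  Position 2 ('c'): no match needed
  Position 3 ('b'): matches sub[0] = 'b'
  Position 4 ('c'): matches sub[1] = 'c'
  Position 5 ('c'): no match needed
  Position 6 ('e'): matches sub[2] = 'e'
  Position 7 ('d'): no match needed
  Position 8 ('e'): matches sub[3] = 'e'
All 4 characters matched => is a subsequence

1
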